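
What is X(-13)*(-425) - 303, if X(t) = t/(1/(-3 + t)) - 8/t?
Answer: -1156539/13 ≈ -88965.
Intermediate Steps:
X(t) = -8/t + t*(-3 + t) (X(t) = t*(-3 + t) - 8/t = -8/t + t*(-3 + t))
X(-13)*(-425) - 303 = ((-8 + (-13)²*(-3 - 13))/(-13))*(-425) - 303 = -(-8 + 169*(-16))/13*(-425) - 303 = -(-8 - 2704)/13*(-425) - 303 = -1/13*(-2712)*(-425) - 303 = (2712/13)*(-425) - 303 = -1152600/13 - 303 = -1156539/13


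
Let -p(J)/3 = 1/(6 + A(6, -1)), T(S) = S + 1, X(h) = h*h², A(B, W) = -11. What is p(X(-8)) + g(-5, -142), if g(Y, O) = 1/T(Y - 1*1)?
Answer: ⅖ ≈ 0.40000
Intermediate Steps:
X(h) = h³
T(S) = 1 + S
p(J) = ⅗ (p(J) = -3/(6 - 11) = -3/(-5) = -3*(-⅕) = ⅗)
g(Y, O) = 1/Y (g(Y, O) = 1/(1 + (Y - 1*1)) = 1/(1 + (Y - 1)) = 1/(1 + (-1 + Y)) = 1/Y)
p(X(-8)) + g(-5, -142) = ⅗ + 1/(-5) = ⅗ - ⅕ = ⅖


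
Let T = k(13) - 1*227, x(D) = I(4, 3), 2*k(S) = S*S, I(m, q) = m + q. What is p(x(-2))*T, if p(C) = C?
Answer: -1995/2 ≈ -997.50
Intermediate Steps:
k(S) = S²/2 (k(S) = (S*S)/2 = S²/2)
x(D) = 7 (x(D) = 4 + 3 = 7)
T = -285/2 (T = (½)*13² - 1*227 = (½)*169 - 227 = 169/2 - 227 = -285/2 ≈ -142.50)
p(x(-2))*T = 7*(-285/2) = -1995/2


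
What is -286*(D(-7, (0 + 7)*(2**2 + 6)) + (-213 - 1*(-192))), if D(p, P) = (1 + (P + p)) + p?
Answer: -10296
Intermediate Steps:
D(p, P) = 1 + P + 2*p (D(p, P) = (1 + P + p) + p = 1 + P + 2*p)
-286*(D(-7, (0 + 7)*(2**2 + 6)) + (-213 - 1*(-192))) = -286*((1 + (0 + 7)*(2**2 + 6) + 2*(-7)) + (-213 - 1*(-192))) = -286*((1 + 7*(4 + 6) - 14) + (-213 + 192)) = -286*((1 + 7*10 - 14) - 21) = -286*((1 + 70 - 14) - 21) = -286*(57 - 21) = -286*36 = -10296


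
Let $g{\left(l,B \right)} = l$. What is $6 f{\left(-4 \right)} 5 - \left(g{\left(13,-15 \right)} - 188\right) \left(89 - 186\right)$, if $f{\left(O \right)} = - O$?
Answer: $-16855$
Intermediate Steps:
$6 f{\left(-4 \right)} 5 - \left(g{\left(13,-15 \right)} - 188\right) \left(89 - 186\right) = 6 \left(\left(-1\right) \left(-4\right)\right) 5 - \left(13 - 188\right) \left(89 - 186\right) = 6 \cdot 4 \cdot 5 - \left(-175\right) \left(-97\right) = 24 \cdot 5 - 16975 = 120 - 16975 = -16855$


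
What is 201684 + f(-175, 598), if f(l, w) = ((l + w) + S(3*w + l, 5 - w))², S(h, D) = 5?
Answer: 384868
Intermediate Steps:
f(l, w) = (5 + l + w)² (f(l, w) = ((l + w) + 5)² = (5 + l + w)²)
201684 + f(-175, 598) = 201684 + (5 - 175 + 598)² = 201684 + 428² = 201684 + 183184 = 384868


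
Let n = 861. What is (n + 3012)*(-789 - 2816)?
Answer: -13962165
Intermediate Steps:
(n + 3012)*(-789 - 2816) = (861 + 3012)*(-789 - 2816) = 3873*(-3605) = -13962165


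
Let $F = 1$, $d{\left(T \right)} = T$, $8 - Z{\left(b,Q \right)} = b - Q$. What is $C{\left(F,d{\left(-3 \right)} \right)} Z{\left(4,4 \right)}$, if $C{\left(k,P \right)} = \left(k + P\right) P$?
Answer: $48$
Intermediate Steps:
$Z{\left(b,Q \right)} = 8 + Q - b$ ($Z{\left(b,Q \right)} = 8 - \left(b - Q\right) = 8 + \left(Q - b\right) = 8 + Q - b$)
$C{\left(k,P \right)} = P \left(P + k\right)$ ($C{\left(k,P \right)} = \left(P + k\right) P = P \left(P + k\right)$)
$C{\left(F,d{\left(-3 \right)} \right)} Z{\left(4,4 \right)} = - 3 \left(-3 + 1\right) \left(8 + 4 - 4\right) = \left(-3\right) \left(-2\right) \left(8 + 4 - 4\right) = 6 \cdot 8 = 48$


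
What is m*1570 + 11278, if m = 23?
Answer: 47388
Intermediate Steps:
m*1570 + 11278 = 23*1570 + 11278 = 36110 + 11278 = 47388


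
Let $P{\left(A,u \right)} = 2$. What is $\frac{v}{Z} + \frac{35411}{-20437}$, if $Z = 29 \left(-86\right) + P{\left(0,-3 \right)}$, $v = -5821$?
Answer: $\frac{30719565}{50929004} \approx 0.60318$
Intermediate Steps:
$Z = -2492$ ($Z = 29 \left(-86\right) + 2 = -2494 + 2 = -2492$)
$\frac{v}{Z} + \frac{35411}{-20437} = - \frac{5821}{-2492} + \frac{35411}{-20437} = \left(-5821\right) \left(- \frac{1}{2492}\right) + 35411 \left(- \frac{1}{20437}\right) = \frac{5821}{2492} - \frac{35411}{20437} = \frac{30719565}{50929004}$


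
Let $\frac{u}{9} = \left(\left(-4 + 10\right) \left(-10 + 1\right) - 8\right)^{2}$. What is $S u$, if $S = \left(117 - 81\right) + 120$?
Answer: $5396976$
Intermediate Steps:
$S = 156$ ($S = 36 + 120 = 156$)
$u = 34596$ ($u = 9 \left(\left(-4 + 10\right) \left(-10 + 1\right) - 8\right)^{2} = 9 \left(6 \left(-9\right) - 8\right)^{2} = 9 \left(-54 - 8\right)^{2} = 9 \left(-62\right)^{2} = 9 \cdot 3844 = 34596$)
$S u = 156 \cdot 34596 = 5396976$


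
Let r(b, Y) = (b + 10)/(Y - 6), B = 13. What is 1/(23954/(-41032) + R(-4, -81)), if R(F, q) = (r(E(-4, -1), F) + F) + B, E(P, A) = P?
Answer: 102580/801787 ≈ 0.12794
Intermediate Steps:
r(b, Y) = (10 + b)/(-6 + Y)
R(F, q) = 13 + F + 6/(-6 + F) (R(F, q) = ((10 - 4)/(-6 + F) + F) + 13 = (6/(-6 + F) + F) + 13 = (F + 6/(-6 + F)) + 13 = 13 + F + 6/(-6 + F))
1/(23954/(-41032) + R(-4, -81)) = 1/(23954/(-41032) + (6 + (-6 - 4)*(13 - 4))/(-6 - 4)) = 1/(23954*(-1/41032) + (6 - 10*9)/(-10)) = 1/(-11977/20516 - (6 - 90)/10) = 1/(-11977/20516 - ⅒*(-84)) = 1/(-11977/20516 + 42/5) = 1/(801787/102580) = 102580/801787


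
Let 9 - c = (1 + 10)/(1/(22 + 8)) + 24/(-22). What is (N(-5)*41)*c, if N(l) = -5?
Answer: 721395/11 ≈ 65581.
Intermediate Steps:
c = -3519/11 (c = 9 - ((1 + 10)/(1/(22 + 8)) + 24/(-22)) = 9 - (11/(1/30) + 24*(-1/22)) = 9 - (11/(1/30) - 12/11) = 9 - (11*30 - 12/11) = 9 - (330 - 12/11) = 9 - 1*3618/11 = 9 - 3618/11 = -3519/11 ≈ -319.91)
(N(-5)*41)*c = -5*41*(-3519/11) = -205*(-3519/11) = 721395/11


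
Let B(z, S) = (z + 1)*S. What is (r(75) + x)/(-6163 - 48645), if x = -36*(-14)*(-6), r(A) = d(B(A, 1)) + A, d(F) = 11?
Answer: 113/2108 ≈ 0.053605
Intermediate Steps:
B(z, S) = S*(1 + z) (B(z, S) = (1 + z)*S = S*(1 + z))
r(A) = 11 + A
x = -3024 (x = 504*(-6) = -3024)
(r(75) + x)/(-6163 - 48645) = ((11 + 75) - 3024)/(-6163 - 48645) = (86 - 3024)/(-54808) = -2938*(-1/54808) = 113/2108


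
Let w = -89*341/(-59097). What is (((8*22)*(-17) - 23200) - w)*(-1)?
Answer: 1547898973/59097 ≈ 26193.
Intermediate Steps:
w = 30349/59097 (w = -30349*(-1/59097) = 30349/59097 ≈ 0.51355)
(((8*22)*(-17) - 23200) - w)*(-1) = (((8*22)*(-17) - 23200) - 1*30349/59097)*(-1) = ((176*(-17) - 23200) - 30349/59097)*(-1) = ((-2992 - 23200) - 30349/59097)*(-1) = (-26192 - 30349/59097)*(-1) = -1547898973/59097*(-1) = 1547898973/59097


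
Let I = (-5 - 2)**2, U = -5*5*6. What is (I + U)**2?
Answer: 10201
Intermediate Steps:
U = -150 (U = -25*6 = -150)
I = 49 (I = (-7)**2 = 49)
(I + U)**2 = (49 - 150)**2 = (-101)**2 = 10201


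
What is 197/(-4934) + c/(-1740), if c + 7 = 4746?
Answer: -11862503/4292580 ≈ -2.7635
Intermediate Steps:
c = 4739 (c = -7 + 4746 = 4739)
197/(-4934) + c/(-1740) = 197/(-4934) + 4739/(-1740) = 197*(-1/4934) + 4739*(-1/1740) = -197/4934 - 4739/1740 = -11862503/4292580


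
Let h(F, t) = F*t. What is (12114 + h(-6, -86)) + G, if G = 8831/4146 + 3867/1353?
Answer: 23625481955/1869846 ≈ 12635.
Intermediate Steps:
G = 9326975/1869846 (G = 8831*(1/4146) + 3867*(1/1353) = 8831/4146 + 1289/451 = 9326975/1869846 ≈ 4.9881)
(12114 + h(-6, -86)) + G = (12114 - 6*(-86)) + 9326975/1869846 = (12114 + 516) + 9326975/1869846 = 12630 + 9326975/1869846 = 23625481955/1869846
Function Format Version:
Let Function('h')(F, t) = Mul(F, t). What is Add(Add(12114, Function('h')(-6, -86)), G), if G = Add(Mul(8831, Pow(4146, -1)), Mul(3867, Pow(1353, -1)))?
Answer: Rational(23625481955, 1869846) ≈ 12635.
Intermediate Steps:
G = Rational(9326975, 1869846) (G = Add(Mul(8831, Rational(1, 4146)), Mul(3867, Rational(1, 1353))) = Add(Rational(8831, 4146), Rational(1289, 451)) = Rational(9326975, 1869846) ≈ 4.9881)
Add(Add(12114, Function('h')(-6, -86)), G) = Add(Add(12114, Mul(-6, -86)), Rational(9326975, 1869846)) = Add(Add(12114, 516), Rational(9326975, 1869846)) = Add(12630, Rational(9326975, 1869846)) = Rational(23625481955, 1869846)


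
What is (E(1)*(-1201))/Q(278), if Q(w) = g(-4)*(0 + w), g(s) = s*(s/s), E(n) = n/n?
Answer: 1201/1112 ≈ 1.0800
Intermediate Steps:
E(n) = 1
g(s) = s (g(s) = s*1 = s)
Q(w) = -4*w (Q(w) = -4*(0 + w) = -4*w)
(E(1)*(-1201))/Q(278) = (1*(-1201))/((-4*278)) = -1201/(-1112) = -1201*(-1/1112) = 1201/1112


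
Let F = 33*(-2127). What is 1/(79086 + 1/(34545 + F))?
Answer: 35646/2819099555 ≈ 1.2644e-5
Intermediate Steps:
F = -70191
1/(79086 + 1/(34545 + F)) = 1/(79086 + 1/(34545 - 70191)) = 1/(79086 + 1/(-35646)) = 1/(79086 - 1/35646) = 1/(2819099555/35646) = 35646/2819099555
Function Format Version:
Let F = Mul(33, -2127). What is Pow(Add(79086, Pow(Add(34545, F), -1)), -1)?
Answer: Rational(35646, 2819099555) ≈ 1.2644e-5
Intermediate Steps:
F = -70191
Pow(Add(79086, Pow(Add(34545, F), -1)), -1) = Pow(Add(79086, Pow(Add(34545, -70191), -1)), -1) = Pow(Add(79086, Pow(-35646, -1)), -1) = Pow(Add(79086, Rational(-1, 35646)), -1) = Pow(Rational(2819099555, 35646), -1) = Rational(35646, 2819099555)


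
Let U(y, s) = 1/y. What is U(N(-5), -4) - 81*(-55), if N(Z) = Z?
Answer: 22274/5 ≈ 4454.8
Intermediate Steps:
U(N(-5), -4) - 81*(-55) = 1/(-5) - 81*(-55) = -1/5 + 4455 = 22274/5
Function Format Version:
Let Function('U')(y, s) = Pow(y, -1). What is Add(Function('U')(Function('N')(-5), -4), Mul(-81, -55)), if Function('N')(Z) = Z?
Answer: Rational(22274, 5) ≈ 4454.8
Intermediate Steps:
Add(Function('U')(Function('N')(-5), -4), Mul(-81, -55)) = Add(Pow(-5, -1), Mul(-81, -55)) = Add(Rational(-1, 5), 4455) = Rational(22274, 5)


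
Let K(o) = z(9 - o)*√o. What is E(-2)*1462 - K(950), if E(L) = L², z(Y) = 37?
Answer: 5848 - 185*√38 ≈ 4707.6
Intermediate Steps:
K(o) = 37*√o
E(-2)*1462 - K(950) = (-2)²*1462 - 37*√950 = 4*1462 - 37*5*√38 = 5848 - 185*√38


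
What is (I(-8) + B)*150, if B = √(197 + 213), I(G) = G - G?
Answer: 150*√410 ≈ 3037.3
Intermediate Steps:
I(G) = 0
B = √410 ≈ 20.248
(I(-8) + B)*150 = (0 + √410)*150 = √410*150 = 150*√410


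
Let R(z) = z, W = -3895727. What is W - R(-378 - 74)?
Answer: -3895275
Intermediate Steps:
W - R(-378 - 74) = -3895727 - (-378 - 74) = -3895727 - 1*(-452) = -3895727 + 452 = -3895275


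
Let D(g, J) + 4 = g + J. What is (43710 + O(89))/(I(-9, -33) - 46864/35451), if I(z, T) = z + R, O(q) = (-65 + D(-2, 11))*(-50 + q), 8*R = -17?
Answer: -16595280/4993 ≈ -3323.7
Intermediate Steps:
R = -17/8 (R = (⅛)*(-17) = -17/8 ≈ -2.1250)
D(g, J) = -4 + J + g (D(g, J) = -4 + (g + J) = -4 + (J + g) = -4 + J + g)
O(q) = 3000 - 60*q (O(q) = (-65 + (-4 + 11 - 2))*(-50 + q) = (-65 + 5)*(-50 + q) = -60*(-50 + q) = 3000 - 60*q)
I(z, T) = -17/8 + z (I(z, T) = z - 17/8 = -17/8 + z)
(43710 + O(89))/(I(-9, -33) - 46864/35451) = (43710 + (3000 - 60*89))/((-17/8 - 9) - 46864/35451) = (43710 + (3000 - 5340))/(-89/8 - 46864*1/35451) = (43710 - 2340)/(-89/8 - 464/351) = 41370/(-34951/2808) = 41370*(-2808/34951) = -16595280/4993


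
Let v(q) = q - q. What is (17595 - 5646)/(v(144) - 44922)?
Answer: -3983/14974 ≈ -0.26599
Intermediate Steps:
v(q) = 0
(17595 - 5646)/(v(144) - 44922) = (17595 - 5646)/(0 - 44922) = 11949/(-44922) = 11949*(-1/44922) = -3983/14974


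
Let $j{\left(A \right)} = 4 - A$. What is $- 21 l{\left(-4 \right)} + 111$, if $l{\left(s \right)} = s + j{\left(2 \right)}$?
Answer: $153$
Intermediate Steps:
$l{\left(s \right)} = 2 + s$ ($l{\left(s \right)} = s + \left(4 - 2\right) = s + 2 = 2 + s$)
$- 21 l{\left(-4 \right)} + 111 = - 21 \left(2 - 4\right) + 111 = \left(-21\right) \left(-2\right) + 111 = 42 + 111 = 153$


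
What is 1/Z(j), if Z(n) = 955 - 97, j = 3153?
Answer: 1/858 ≈ 0.0011655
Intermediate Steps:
Z(n) = 858
1/Z(j) = 1/858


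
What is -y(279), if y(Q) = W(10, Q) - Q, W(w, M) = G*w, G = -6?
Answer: 339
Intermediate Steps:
W(w, M) = -6*w
y(Q) = -60 - Q (y(Q) = -6*10 - Q = -60 - Q)
-y(279) = -(-60 - 1*279) = -(-60 - 279) = -1*(-339) = 339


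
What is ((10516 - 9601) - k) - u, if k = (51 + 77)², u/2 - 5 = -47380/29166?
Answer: -225682877/14583 ≈ -15476.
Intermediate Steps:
u = 98450/14583 (u = 10 + 2*(-47380/29166) = 10 + 2*(-47380*1/29166) = 10 + 2*(-23690/14583) = 10 - 47380/14583 = 98450/14583 ≈ 6.7510)
k = 16384 (k = 128² = 16384)
((10516 - 9601) - k) - u = ((10516 - 9601) - 1*16384) - 1*98450/14583 = (915 - 16384) - 98450/14583 = -15469 - 98450/14583 = -225682877/14583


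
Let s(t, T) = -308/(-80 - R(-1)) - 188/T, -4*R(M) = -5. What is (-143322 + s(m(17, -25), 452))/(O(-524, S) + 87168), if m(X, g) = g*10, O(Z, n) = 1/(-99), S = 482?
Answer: -521074274391/316923198475 ≈ -1.6442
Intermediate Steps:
O(Z, n) = -1/99
R(M) = 5/4 (R(M) = -1/4*(-5) = 5/4)
m(X, g) = 10*g
s(t, T) = 1232/325 - 188/T (s(t, T) = -308/(-80 - 1*5/4) - 188/T = -308/(-80 - 5/4) - 188/T = -308/(-325/4) - 188/T = -308*(-4/325) - 188/T = 1232/325 - 188/T)
(-143322 + s(m(17, -25), 452))/(O(-524, S) + 87168) = (-143322 + (1232/325 - 188/452))/(-1/99 + 87168) = (-143322 + (1232/325 - 188*1/452))/(8629631/99) = (-143322 + (1232/325 - 47/113))*(99/8629631) = (-143322 + 123941/36725)*(99/8629631) = -5263376509/36725*99/8629631 = -521074274391/316923198475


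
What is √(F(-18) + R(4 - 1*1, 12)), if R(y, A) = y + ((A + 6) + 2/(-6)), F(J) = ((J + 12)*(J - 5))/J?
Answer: √13 ≈ 3.6056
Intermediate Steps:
F(J) = (-5 + J)*(12 + J)/J (F(J) = ((12 + J)*(-5 + J))/J = ((-5 + J)*(12 + J))/J = (-5 + J)*(12 + J)/J)
R(y, A) = 17/3 + A + y (R(y, A) = y + ((6 + A) + 2*(-⅙)) = y + ((6 + A) - ⅓) = y + (17/3 + A) = 17/3 + A + y)
√(F(-18) + R(4 - 1*1, 12)) = √((7 - 18 - 60/(-18)) + (17/3 + 12 + (4 - 1*1))) = √((7 - 18 - 60*(-1/18)) + (17/3 + 12 + (4 - 1))) = √((7 - 18 + 10/3) + (17/3 + 12 + 3)) = √(-23/3 + 62/3) = √13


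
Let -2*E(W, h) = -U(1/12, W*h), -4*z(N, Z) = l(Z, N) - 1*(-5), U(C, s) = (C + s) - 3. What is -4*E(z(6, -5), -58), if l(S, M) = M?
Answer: -1879/6 ≈ -313.17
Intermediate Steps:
U(C, s) = -3 + C + s
z(N, Z) = -5/4 - N/4 (z(N, Z) = -(N - 1*(-5))/4 = -(N + 5)/4 = -(5 + N)/4 = -5/4 - N/4)
E(W, h) = -35/24 + W*h/2 (E(W, h) = -(-1)*(-3 + 1/12 + W*h)/2 = -(-1)*(-35/12 + W*h)/2 = -(35/12 - W*h)/2 = -35/24 + W*h/2)
-4*E(z(6, -5), -58) = -4*(-35/24 + (½)*(-5/4 - ¼*6)*(-58)) = -4*(-35/24 + (½)*(-5/4 - 3/2)*(-58)) = -4*(-35/24 + (½)*(-11/4)*(-58)) = -4*(-35/24 + 319/4) = -4*1879/24 = -1879/6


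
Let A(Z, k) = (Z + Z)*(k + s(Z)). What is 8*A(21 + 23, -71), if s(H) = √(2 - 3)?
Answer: -49984 + 704*I ≈ -49984.0 + 704.0*I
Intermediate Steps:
s(H) = I (s(H) = √(-1) = I)
A(Z, k) = 2*Z*(I + k) (A(Z, k) = (Z + Z)*(k + I) = (2*Z)*(I + k) = 2*Z*(I + k))
8*A(21 + 23, -71) = 8*(2*(21 + 23)*(I - 71)) = 8*(2*44*(-71 + I)) = 8*(-6248 + 88*I) = -49984 + 704*I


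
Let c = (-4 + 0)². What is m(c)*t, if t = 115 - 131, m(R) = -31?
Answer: 496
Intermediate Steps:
c = 16 (c = (-4)² = 16)
t = -16
m(c)*t = -31*(-16) = 496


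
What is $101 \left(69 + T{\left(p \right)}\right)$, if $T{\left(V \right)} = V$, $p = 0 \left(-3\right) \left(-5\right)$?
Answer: $6969$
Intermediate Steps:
$p = 0$ ($p = 0 \left(-5\right) = 0$)
$101 \left(69 + T{\left(p \right)}\right) = 101 \left(69 + 0\right) = 101 \cdot 69 = 6969$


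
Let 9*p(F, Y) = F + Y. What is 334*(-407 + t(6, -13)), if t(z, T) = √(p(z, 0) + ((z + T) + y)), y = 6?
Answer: -135938 + 334*I*√3/3 ≈ -1.3594e+5 + 192.83*I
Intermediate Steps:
p(F, Y) = F/9 + Y/9 (p(F, Y) = (F + Y)/9 = F/9 + Y/9)
t(z, T) = √(6 + T + 10*z/9) (t(z, T) = √((z/9 + (⅑)*0) + ((z + T) + 6)) = √((z/9 + 0) + ((T + z) + 6)) = √(z/9 + (6 + T + z)) = √(6 + T + 10*z/9))
334*(-407 + t(6, -13)) = 334*(-407 + √(54 + 9*(-13) + 10*6)/3) = 334*(-407 + √(54 - 117 + 60)/3) = 334*(-407 + √(-3)/3) = 334*(-407 + (I*√3)/3) = 334*(-407 + I*√3/3) = -135938 + 334*I*√3/3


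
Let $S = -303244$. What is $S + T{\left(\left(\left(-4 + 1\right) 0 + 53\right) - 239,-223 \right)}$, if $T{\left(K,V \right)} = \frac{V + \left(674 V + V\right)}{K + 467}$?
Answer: $- \frac{85362312}{281} \approx -3.0378 \cdot 10^{5}$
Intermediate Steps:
$T{\left(K,V \right)} = \frac{676 V}{467 + K}$ ($T{\left(K,V \right)} = \frac{V + 675 V}{467 + K} = \frac{676 V}{467 + K}$)
$S + T{\left(\left(\left(-4 + 1\right) 0 + 53\right) - 239,-223 \right)} = -303244 + 676 \left(-223\right) \frac{1}{467 - \left(186 - \left(-4 + 1\right) 0\right)} = -303244 + 676 \left(-223\right) \frac{1}{467 + \left(\left(\left(-3\right) 0 + 53\right) - 239\right)} = -303244 + 676 \left(-223\right) \frac{1}{467 + \left(\left(0 + 53\right) - 239\right)} = -303244 + 676 \left(-223\right) \frac{1}{467 + \left(53 - 239\right)} = -303244 + 676 \left(-223\right) \frac{1}{467 - 186} = -303244 + 676 \left(-223\right) \frac{1}{281} = -303244 - \frac{150748}{281} = - \frac{85362312}{281}$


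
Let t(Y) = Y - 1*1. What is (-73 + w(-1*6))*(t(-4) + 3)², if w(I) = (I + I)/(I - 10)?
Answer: -289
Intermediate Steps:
t(Y) = -1 + Y (t(Y) = Y - 1 = -1 + Y)
w(I) = 2*I/(-10 + I) (w(I) = (2*I)/(-10 + I) = 2*I/(-10 + I))
(-73 + w(-1*6))*(t(-4) + 3)² = (-73 + 2*(-1*6)/(-10 - 1*6))*((-1 - 4) + 3)² = (-73 + 2*(-6)/(-10 - 6))*(-5 + 3)² = (-73 + 2*(-6)/(-16))*(-2)² = (-73 + 2*(-6)*(-1/16))*4 = (-73 + ¾)*4 = -289/4*4 = -289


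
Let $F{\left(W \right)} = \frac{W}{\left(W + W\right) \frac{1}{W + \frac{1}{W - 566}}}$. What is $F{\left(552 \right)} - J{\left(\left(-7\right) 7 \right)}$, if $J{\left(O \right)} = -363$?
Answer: $\frac{17891}{28} \approx 638.96$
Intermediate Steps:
$F{\left(W \right)} = \frac{W}{2} + \frac{1}{2 \left(-566 + W\right)}$ ($F{\left(W \right)} = \frac{W}{2 W \frac{1}{W + \frac{1}{-566 + W}}} = W \frac{W + \frac{1}{-566 + W}}{2 W} = \frac{W}{2} + \frac{1}{2 \left(-566 + W\right)}$)
$F{\left(552 \right)} - J{\left(\left(-7\right) 7 \right)} = \frac{1 + 552^{2} - 312432}{2 \left(-566 + 552\right)} - -363 = \frac{1 + 304704 - 312432}{2 \left(-14\right)} + 363 = \frac{1}{2} \left(- \frac{1}{14}\right) \left(-7727\right) + 363 = \frac{7727}{28} + 363 = \frac{17891}{28}$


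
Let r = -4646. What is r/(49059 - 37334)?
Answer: -4646/11725 ≈ -0.39625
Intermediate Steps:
r/(49059 - 37334) = -4646/(49059 - 37334) = -4646/11725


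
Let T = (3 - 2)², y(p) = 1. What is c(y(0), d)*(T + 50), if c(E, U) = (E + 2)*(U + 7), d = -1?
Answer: 918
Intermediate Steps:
c(E, U) = (2 + E)*(7 + U)
T = 1 (T = 1² = 1)
c(y(0), d)*(T + 50) = (14 + 2*(-1) + 7*1 + 1*(-1))*(1 + 50) = (14 - 2 + 7 - 1)*51 = 18*51 = 918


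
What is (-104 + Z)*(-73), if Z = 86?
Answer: 1314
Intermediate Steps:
(-104 + Z)*(-73) = (-104 + 86)*(-73) = -18*(-73) = 1314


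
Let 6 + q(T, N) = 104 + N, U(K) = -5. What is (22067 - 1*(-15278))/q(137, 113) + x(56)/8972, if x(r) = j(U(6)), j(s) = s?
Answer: 335058285/1893092 ≈ 176.99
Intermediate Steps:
x(r) = -5
q(T, N) = 98 + N (q(T, N) = -6 + (104 + N) = 98 + N)
(22067 - 1*(-15278))/q(137, 113) + x(56)/8972 = (22067 - 1*(-15278))/(98 + 113) - 5/8972 = (22067 + 15278)/211 - 5*1/8972 = 37345*(1/211) - 5/8972 = 37345/211 - 5/8972 = 335058285/1893092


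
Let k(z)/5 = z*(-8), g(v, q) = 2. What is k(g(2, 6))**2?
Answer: 6400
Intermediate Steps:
k(z) = -40*z (k(z) = 5*(z*(-8)) = 5*(-8*z) = -40*z)
k(g(2, 6))**2 = (-40*2)**2 = (-80)**2 = 6400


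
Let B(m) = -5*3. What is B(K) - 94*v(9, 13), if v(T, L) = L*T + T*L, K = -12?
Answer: -22011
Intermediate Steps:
v(T, L) = 2*L*T (v(T, L) = L*T + L*T = 2*L*T)
B(m) = -15
B(K) - 94*v(9, 13) = -15 - 188*13*9 = -15 - 94*234 = -15 - 21996 = -22011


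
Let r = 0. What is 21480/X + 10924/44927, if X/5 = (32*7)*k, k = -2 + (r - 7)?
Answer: -7124317/3773868 ≈ -1.8878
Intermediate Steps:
k = -9 (k = -2 + (0 - 7) = -2 - 7 = -9)
X = -10080 (X = 5*((32*7)*(-9)) = 5*(224*(-9)) = 5*(-2016) = -10080)
21480/X + 10924/44927 = 21480/(-10080) + 10924/44927 = 21480*(-1/10080) + 10924*(1/44927) = -179/84 + 10924/44927 = -7124317/3773868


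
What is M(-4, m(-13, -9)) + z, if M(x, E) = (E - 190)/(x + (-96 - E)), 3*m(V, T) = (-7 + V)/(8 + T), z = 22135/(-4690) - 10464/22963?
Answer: -1191228343/344628704 ≈ -3.4566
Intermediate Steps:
z = -111472433/21539294 (z = 22135*(-1/4690) - 10464*1/22963 = -4427/938 - 10464/22963 = -111472433/21539294 ≈ -5.1753)
m(V, T) = (-7 + V)/(3*(8 + T)) (m(V, T) = ((-7 + V)/(8 + T))/3 = (-7 + V)/(3*(8 + T)))
M(x, E) = (-190 + E)/(-96 + x - E)
M(-4, m(-13, -9)) + z = (190 - (-7 - 13)/(3*(8 - 9)))/(96 + (-7 - 13)/(3*(8 - 9)) - 1*(-4)) - 111472433/21539294 = (190 - (-20)/(3*(-1)))/(96 + (⅓)*(-20)/(-1) + 4) - 111472433/21539294 = (190 - (-1)*(-20)/3)/(96 + (⅓)*(-1)*(-20) + 4) - 111472433/21539294 = (190 - 1*20/3)/(96 + 20/3 + 4) - 111472433/21539294 = (190 - 20/3)/(320/3) - 111472433/21539294 = (3/320)*(550/3) - 111472433/21539294 = 55/32 - 111472433/21539294 = -1191228343/344628704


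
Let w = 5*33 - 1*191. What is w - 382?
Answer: -408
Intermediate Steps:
w = -26 (w = 165 - 191 = -26)
w - 382 = -26 - 382 = -408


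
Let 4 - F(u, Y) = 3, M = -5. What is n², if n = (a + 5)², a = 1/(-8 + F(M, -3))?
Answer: 1336336/2401 ≈ 556.57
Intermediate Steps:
F(u, Y) = 1 (F(u, Y) = 4 - 1*3 = 4 - 3 = 1)
a = -⅐ (a = 1/(-8 + 1) = 1/(-7) = -⅐ ≈ -0.14286)
n = 1156/49 (n = (-⅐ + 5)² = (34/7)² = 1156/49 ≈ 23.592)
n² = (1156/49)² = 1336336/2401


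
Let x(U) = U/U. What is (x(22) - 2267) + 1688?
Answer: -578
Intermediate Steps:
x(U) = 1
(x(22) - 2267) + 1688 = (1 - 2267) + 1688 = -2266 + 1688 = -578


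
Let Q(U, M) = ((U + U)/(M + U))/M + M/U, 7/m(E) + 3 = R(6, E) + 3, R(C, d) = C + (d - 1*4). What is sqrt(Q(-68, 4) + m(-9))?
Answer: I*sqrt(9758)/136 ≈ 0.72634*I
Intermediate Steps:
R(C, d) = -4 + C + d (R(C, d) = C + (d - 4) = C + (-4 + d) = -4 + C + d)
m(E) = 7/(2 + E) (m(E) = 7/(-3 + ((-4 + 6 + E) + 3)) = 7/(-3 + ((2 + E) + 3)) = 7/(-3 + (5 + E)) = 7/(2 + E))
Q(U, M) = M/U + 2*U/(M*(M + U)) (Q(U, M) = ((2*U)/(M + U))/M + M/U = (2*U/(M + U))/M + M/U = 2*U/(M*(M + U)) + M/U = M/U + 2*U/(M*(M + U)))
sqrt(Q(-68, 4) + m(-9)) = sqrt((4**3 + 2*(-68)**2 - 68*4**2)/(4*(-68)*(4 - 68)) + 7/(2 - 9)) = sqrt((1/4)*(-1/68)*(64 + 2*4624 - 68*16)/(-64) + 7/(-7)) = sqrt((1/4)*(-1/68)*(-1/64)*(64 + 9248 - 1088) + 7*(-1/7)) = sqrt((1/4)*(-1/68)*(-1/64)*8224 - 1) = sqrt(257/544 - 1) = sqrt(-287/544) = I*sqrt(9758)/136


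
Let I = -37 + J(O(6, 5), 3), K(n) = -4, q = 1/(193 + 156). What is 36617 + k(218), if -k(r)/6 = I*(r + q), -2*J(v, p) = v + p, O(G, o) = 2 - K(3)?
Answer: 31724000/349 ≈ 90900.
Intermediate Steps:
q = 1/349 ≈ 0.0028653
O(G, o) = 6 (O(G, o) = 2 - 1*(-4) = 2 + 4 = 6)
J(v, p) = -p/2 - v/2 (J(v, p) = -(v + p)/2 = -(p + v)/2 = -p/2 - v/2)
I = -83/2 (I = -37 + (-1/2*3 - 1/2*6) = -37 + (-3/2 - 3) = -37 - 9/2 = -83/2 ≈ -41.500)
k(r) = 249/349 + 249*r (k(r) = -(-249)*(r + 1/349) = -(-249)*(1/349 + r) = -6*(-83/698 - 83*r/2) = 249/349 + 249*r)
36617 + k(218) = 36617 + (249/349 + 249*218) = 36617 + (249/349 + 54282) = 36617 + 18944667/349 = 31724000/349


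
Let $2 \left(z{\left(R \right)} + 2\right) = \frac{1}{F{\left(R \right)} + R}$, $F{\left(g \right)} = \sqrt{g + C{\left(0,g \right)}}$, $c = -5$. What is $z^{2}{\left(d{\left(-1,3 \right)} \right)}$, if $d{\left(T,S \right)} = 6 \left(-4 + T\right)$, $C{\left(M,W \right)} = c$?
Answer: $\frac{968 \sqrt{35} + 14081 i}{20 \left(12 \sqrt{35} + 173 i\right)} \approx 4.0644 + 0.012756 i$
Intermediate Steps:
$C{\left(M,W \right)} = -5$
$d{\left(T,S \right)} = -24 + 6 T$
$F{\left(g \right)} = \sqrt{-5 + g}$ ($F{\left(g \right)} = \sqrt{g - 5} = \sqrt{-5 + g}$)
$z{\left(R \right)} = -2 + \frac{1}{2 \left(R + \sqrt{-5 + R}\right)}$ ($z{\left(R \right)} = -2 + \frac{1}{2 \left(\sqrt{-5 + R} + R\right)} = -2 + \frac{1}{2 \left(R + \sqrt{-5 + R}\right)}$)
$z^{2}{\left(d{\left(-1,3 \right)} \right)} = \left(\frac{\frac{1}{2} - 2 \left(-24 + 6 \left(-1\right)\right) - 2 \sqrt{-5 + \left(-24 + 6 \left(-1\right)\right)}}{\left(-24 + 6 \left(-1\right)\right) + \sqrt{-5 + \left(-24 + 6 \left(-1\right)\right)}}\right)^{2} = \left(\frac{\frac{1}{2} - 2 \left(-24 - 6\right) - 2 \sqrt{-5 - 30}}{\left(-24 - 6\right) + \sqrt{-5 - 30}}\right)^{2} = \left(\frac{\frac{1}{2} - -60 - 2 \sqrt{-5 - 30}}{-30 + \sqrt{-5 - 30}}\right)^{2} = \left(\frac{\frac{1}{2} + 60 - 2 \sqrt{-35}}{-30 + \sqrt{-35}}\right)^{2} = \left(\frac{\frac{1}{2} + 60 - 2 i \sqrt{35}}{-30 + i \sqrt{35}}\right)^{2} = \left(\frac{\frac{121}{2} - 2 i \sqrt{35}}{-30 + i \sqrt{35}}\right)^{2} = \frac{\left(\frac{121}{2} - 2 i \sqrt{35}\right)^{2}}{\left(-30 + i \sqrt{35}\right)^{2}}$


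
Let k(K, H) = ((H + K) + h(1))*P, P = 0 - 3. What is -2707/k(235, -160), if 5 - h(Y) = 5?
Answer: 2707/225 ≈ 12.031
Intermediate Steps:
h(Y) = 0 (h(Y) = 5 - 1*5 = 5 - 5 = 0)
P = -3
k(K, H) = -3*H - 3*K (k(K, H) = ((H + K) + 0)*(-3) = (H + K)*(-3) = -3*H - 3*K)
-2707/k(235, -160) = -2707/(-3*(-160) - 3*235) = -2707/(480 - 705) = -2707/(-225) = -2707*(-1/225) = 2707/225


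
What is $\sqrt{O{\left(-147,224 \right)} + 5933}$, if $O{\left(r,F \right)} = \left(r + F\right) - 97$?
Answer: $9 \sqrt{73} \approx 76.896$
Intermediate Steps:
$O{\left(r,F \right)} = -97 + F + r$ ($O{\left(r,F \right)} = \left(F + r\right) - 97 = -97 + F + r$)
$\sqrt{O{\left(-147,224 \right)} + 5933} = \sqrt{\left(-97 + 224 - 147\right) + 5933} = \sqrt{-20 + 5933} = \sqrt{5913} = 9 \sqrt{73}$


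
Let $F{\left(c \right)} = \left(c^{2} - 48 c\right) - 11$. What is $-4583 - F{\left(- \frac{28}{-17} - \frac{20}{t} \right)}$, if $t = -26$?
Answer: $- \frac{217921536}{48841} \approx -4461.9$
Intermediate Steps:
$F{\left(c \right)} = -11 + c^{2} - 48 c$
$-4583 - F{\left(- \frac{28}{-17} - \frac{20}{t} \right)} = -4583 - \left(-11 + \left(- \frac{28}{-17} - \frac{20}{-26}\right)^{2} - 48 \left(- \frac{28}{-17} - \frac{20}{-26}\right)\right) = -4583 - \left(-11 + \left(\left(-28\right) \left(- \frac{1}{17}\right) - - \frac{10}{13}\right)^{2} - 48 \left(\left(-28\right) \left(- \frac{1}{17}\right) - - \frac{10}{13}\right)\right) = -4583 - \left(-11 + \left(\frac{28}{17} + \frac{10}{13}\right)^{2} - 48 \left(\frac{28}{17} + \frac{10}{13}\right)\right) = -4583 - \left(-11 + \left(\frac{534}{221}\right)^{2} - \frac{25632}{221}\right) = -4583 - \left(-11 + \frac{285156}{48841} - \frac{25632}{221}\right) = -4583 - - \frac{5916767}{48841} = -4583 + \frac{5916767}{48841} = - \frac{217921536}{48841}$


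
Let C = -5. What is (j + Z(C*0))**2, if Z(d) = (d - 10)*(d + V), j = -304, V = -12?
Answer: 33856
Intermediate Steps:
Z(d) = (-12 + d)*(-10 + d) (Z(d) = (d - 10)*(d - 12) = (-10 + d)*(-12 + d) = (-12 + d)*(-10 + d))
(j + Z(C*0))**2 = (-304 + (120 + (-5*0)**2 - (-110)*0))**2 = (-304 + (120 + 0**2 - 22*0))**2 = (-304 + (120 + 0 + 0))**2 = (-304 + 120)**2 = (-184)**2 = 33856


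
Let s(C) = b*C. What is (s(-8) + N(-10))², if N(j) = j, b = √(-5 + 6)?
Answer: 324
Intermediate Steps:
b = 1 (b = √1 = 1)
s(C) = C (s(C) = 1*C = C)
(s(-8) + N(-10))² = (-8 - 10)² = (-18)² = 324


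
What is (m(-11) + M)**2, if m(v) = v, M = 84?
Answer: 5329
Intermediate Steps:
(m(-11) + M)**2 = (-11 + 84)**2 = 73**2 = 5329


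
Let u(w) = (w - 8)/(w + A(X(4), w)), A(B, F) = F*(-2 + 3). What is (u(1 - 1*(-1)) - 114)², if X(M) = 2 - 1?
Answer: 53361/4 ≈ 13340.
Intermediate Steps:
X(M) = 1
A(B, F) = F (A(B, F) = F*1 = F)
u(w) = (-8 + w)/(2*w) (u(w) = (w - 8)/(w + w) = (-8 + w)/((2*w)) = (-8 + w)*(1/(2*w)) = (-8 + w)/(2*w))
(u(1 - 1*(-1)) - 114)² = ((-8 + (1 - 1*(-1)))/(2*(1 - 1*(-1))) - 114)² = ((-8 + (1 + 1))/(2*(1 + 1)) - 114)² = ((½)*(-8 + 2)/2 - 114)² = ((½)*(½)*(-6) - 114)² = (-3/2 - 114)² = (-231/2)² = 53361/4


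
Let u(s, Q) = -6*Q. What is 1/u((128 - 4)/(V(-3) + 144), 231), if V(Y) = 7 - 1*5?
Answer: -1/1386 ≈ -0.00072150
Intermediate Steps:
V(Y) = 2 (V(Y) = 7 - 5 = 2)
1/u((128 - 4)/(V(-3) + 144), 231) = 1/(-6*231) = 1/(-1386) = -1/1386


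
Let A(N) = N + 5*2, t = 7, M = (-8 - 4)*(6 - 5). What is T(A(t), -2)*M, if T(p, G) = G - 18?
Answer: 240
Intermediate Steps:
M = -12 (M = -12*1 = -12)
A(N) = 10 + N (A(N) = N + 10 = 10 + N)
T(p, G) = -18 + G
T(A(t), -2)*M = (-18 - 2)*(-12) = -20*(-12) = 240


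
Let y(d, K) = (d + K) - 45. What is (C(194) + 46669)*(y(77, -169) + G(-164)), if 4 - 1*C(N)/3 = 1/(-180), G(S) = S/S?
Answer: -95229274/15 ≈ -6.3486e+6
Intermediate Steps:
y(d, K) = -45 + K + d (y(d, K) = (K + d) - 45 = -45 + K + d)
G(S) = 1
C(N) = 721/60 (C(N) = 12 - 3/(-180) = 12 - 3*(-1/180) = 12 + 1/60 = 721/60)
(C(194) + 46669)*(y(77, -169) + G(-164)) = (721/60 + 46669)*((-45 - 169 + 77) + 1) = 2800861*(-137 + 1)/60 = (2800861/60)*(-136) = -95229274/15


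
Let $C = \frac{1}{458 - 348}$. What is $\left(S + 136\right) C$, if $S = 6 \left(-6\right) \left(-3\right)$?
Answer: $\frac{122}{55} \approx 2.2182$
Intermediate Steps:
$C = \frac{1}{110}$ ($C = \frac{1}{458 - 348} = \frac{1}{110} \approx 0.0090909$)
$S = 108$ ($S = \left(-36\right) \left(-3\right) = 108$)
$\left(S + 136\right) C = \left(108 + 136\right) \frac{1}{110} = 244 \cdot \frac{1}{110} = \frac{122}{55}$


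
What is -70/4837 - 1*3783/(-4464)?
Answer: 856471/1028208 ≈ 0.83297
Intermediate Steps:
-70/4837 - 1*3783/(-4464) = -70*1/4837 - 3783*(-1/4464) = -10/691 + 1261/1488 = 856471/1028208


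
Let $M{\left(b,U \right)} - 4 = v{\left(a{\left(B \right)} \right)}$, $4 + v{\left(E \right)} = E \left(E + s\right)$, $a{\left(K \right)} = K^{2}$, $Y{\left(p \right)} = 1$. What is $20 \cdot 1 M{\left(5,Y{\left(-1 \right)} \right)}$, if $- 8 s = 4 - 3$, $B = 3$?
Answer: $\frac{3195}{2} \approx 1597.5$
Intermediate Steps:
$s = - \frac{1}{8}$ ($s = - \frac{4 - 3}{8} = \left(- \frac{1}{8}\right) 1 = - \frac{1}{8} \approx -0.125$)
$v{\left(E \right)} = -4 + E \left(- \frac{1}{8} + E\right)$ ($v{\left(E \right)} = -4 + E \left(E - \frac{1}{8}\right) = -4 + E \left(- \frac{1}{8} + E\right)$)
$M{\left(b,U \right)} = \frac{639}{8}$ ($M{\left(b,U \right)} = 4 - \left(4 - 81 + \frac{9}{8}\right) = 4 - \left(\frac{41}{8} - 81\right) = 4 - - \frac{607}{8} = 4 + \frac{607}{8} = \frac{639}{8}$)
$20 \cdot 1 M{\left(5,Y{\left(-1 \right)} \right)} = 20 \cdot 1 \cdot \frac{639}{8} = 20 \cdot \frac{639}{8} = \frac{3195}{2}$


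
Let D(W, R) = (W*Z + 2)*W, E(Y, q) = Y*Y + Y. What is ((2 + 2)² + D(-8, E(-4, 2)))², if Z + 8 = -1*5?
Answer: 692224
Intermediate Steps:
Z = -13 (Z = -8 - 1*5 = -8 - 5 = -13)
E(Y, q) = Y + Y² (E(Y, q) = Y² + Y = Y + Y²)
D(W, R) = W*(2 - 13*W) (D(W, R) = (W*(-13) + 2)*W = (-13*W + 2)*W = (2 - 13*W)*W = W*(2 - 13*W))
((2 + 2)² + D(-8, E(-4, 2)))² = ((2 + 2)² - 8*(2 - 13*(-8)))² = (4² - 8*(2 + 104))² = (16 - 8*106)² = (16 - 848)² = (-832)² = 692224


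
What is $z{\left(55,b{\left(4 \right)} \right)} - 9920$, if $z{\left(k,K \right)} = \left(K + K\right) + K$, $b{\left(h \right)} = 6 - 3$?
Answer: $-9911$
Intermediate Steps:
$b{\left(h \right)} = 3$ ($b{\left(h \right)} = 6 - 3 = 3$)
$z{\left(k,K \right)} = 3 K$ ($z{\left(k,K \right)} = 2 K + K = 3 K$)
$z{\left(55,b{\left(4 \right)} \right)} - 9920 = 3 \cdot 3 - 9920 = 9 - 9920 = -9911$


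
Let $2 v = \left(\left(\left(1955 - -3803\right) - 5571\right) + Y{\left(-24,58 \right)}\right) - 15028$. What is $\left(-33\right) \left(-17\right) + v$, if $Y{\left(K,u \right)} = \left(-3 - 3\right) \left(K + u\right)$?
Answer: $- \frac{13923}{2} \approx -6961.5$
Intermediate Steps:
$Y{\left(K,u \right)} = - 6 K - 6 u$ ($Y{\left(K,u \right)} = - 6 \left(K + u\right) = - 6 K - 6 u$)
$v = - \frac{15045}{2}$ ($v = \frac{\left(\left(\left(1955 - -3803\right) - 5571\right) - 204\right) - 15028}{2} = \frac{\left(\left(\left(1955 + 3803\right) - 5571\right) + \left(144 - 348\right)\right) - 15028}{2} = \frac{\left(\left(5758 - 5571\right) - 204\right) - 15028}{2} = \frac{\left(187 - 204\right) - 15028}{2} = \frac{-17 - 15028}{2} = \frac{1}{2} \left(-15045\right) = - \frac{15045}{2} \approx -7522.5$)
$\left(-33\right) \left(-17\right) + v = \left(-33\right) \left(-17\right) - \frac{15045}{2} = 561 - \frac{15045}{2} = - \frac{13923}{2}$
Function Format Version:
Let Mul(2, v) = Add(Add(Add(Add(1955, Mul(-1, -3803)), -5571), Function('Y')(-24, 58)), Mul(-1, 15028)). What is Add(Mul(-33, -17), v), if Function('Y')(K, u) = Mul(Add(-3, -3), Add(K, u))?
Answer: Rational(-13923, 2) ≈ -6961.5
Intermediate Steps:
Function('Y')(K, u) = Add(Mul(-6, K), Mul(-6, u)) (Function('Y')(K, u) = Mul(-6, Add(K, u)) = Add(Mul(-6, K), Mul(-6, u)))
v = Rational(-15045, 2) (v = Mul(Rational(1, 2), Add(Add(Add(Add(1955, Mul(-1, -3803)), -5571), Add(Mul(-6, -24), Mul(-6, 58))), Mul(-1, 15028))) = Mul(Rational(1, 2), Add(Add(Add(Add(1955, 3803), -5571), Add(144, -348)), -15028)) = Mul(Rational(1, 2), Add(Add(Add(5758, -5571), -204), -15028)) = Mul(Rational(1, 2), Add(Add(187, -204), -15028)) = Mul(Rational(1, 2), Add(-17, -15028)) = Mul(Rational(1, 2), -15045) = Rational(-15045, 2) ≈ -7522.5)
Add(Mul(-33, -17), v) = Add(Mul(-33, -17), Rational(-15045, 2)) = Add(561, Rational(-15045, 2)) = Rational(-13923, 2)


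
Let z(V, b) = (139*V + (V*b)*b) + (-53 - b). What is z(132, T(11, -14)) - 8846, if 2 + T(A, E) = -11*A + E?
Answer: 2487094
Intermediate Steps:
T(A, E) = -2 + E - 11*A (T(A, E) = -2 + (-11*A + E) = -2 + (E - 11*A) = -2 + E - 11*A)
z(V, b) = -53 - b + 139*V + V*b² (z(V, b) = (139*V + V*b²) + (-53 - b) = -53 - b + 139*V + V*b²)
z(132, T(11, -14)) - 8846 = (-53 - (-2 - 14 - 11*11) + 139*132 + 132*(-2 - 14 - 11*11)²) - 8846 = (-53 - (-2 - 14 - 121) + 18348 + 132*(-2 - 14 - 121)²) - 8846 = (-53 - 1*(-137) + 18348 + 132*(-137)²) - 8846 = (-53 + 137 + 18348 + 132*18769) - 8846 = (-53 + 137 + 18348 + 2477508) - 8846 = 2495940 - 8846 = 2487094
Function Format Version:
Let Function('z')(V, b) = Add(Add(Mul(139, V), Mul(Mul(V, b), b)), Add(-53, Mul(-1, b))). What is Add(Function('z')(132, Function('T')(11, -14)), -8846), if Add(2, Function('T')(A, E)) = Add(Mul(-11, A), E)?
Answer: 2487094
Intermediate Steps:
Function('T')(A, E) = Add(-2, E, Mul(-11, A)) (Function('T')(A, E) = Add(-2, Add(Mul(-11, A), E)) = Add(-2, Add(E, Mul(-11, A))) = Add(-2, E, Mul(-11, A)))
Function('z')(V, b) = Add(-53, Mul(-1, b), Mul(139, V), Mul(V, Pow(b, 2))) (Function('z')(V, b) = Add(Add(Mul(139, V), Mul(V, Pow(b, 2))), Add(-53, Mul(-1, b))) = Add(-53, Mul(-1, b), Mul(139, V), Mul(V, Pow(b, 2))))
Add(Function('z')(132, Function('T')(11, -14)), -8846) = Add(Add(-53, Mul(-1, Add(-2, -14, Mul(-11, 11))), Mul(139, 132), Mul(132, Pow(Add(-2, -14, Mul(-11, 11)), 2))), -8846) = Add(Add(-53, Mul(-1, Add(-2, -14, -121)), 18348, Mul(132, Pow(Add(-2, -14, -121), 2))), -8846) = Add(Add(-53, Mul(-1, -137), 18348, Mul(132, Pow(-137, 2))), -8846) = Add(Add(-53, 137, 18348, Mul(132, 18769)), -8846) = Add(Add(-53, 137, 18348, 2477508), -8846) = Add(2495940, -8846) = 2487094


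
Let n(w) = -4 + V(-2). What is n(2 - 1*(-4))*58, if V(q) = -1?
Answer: -290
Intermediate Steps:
n(w) = -5 (n(w) = -4 - 1 = -5)
n(2 - 1*(-4))*58 = -5*58 = -290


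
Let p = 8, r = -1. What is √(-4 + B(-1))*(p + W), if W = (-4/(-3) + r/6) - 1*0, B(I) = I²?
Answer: 55*I*√3/6 ≈ 15.877*I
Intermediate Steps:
W = 7/6 (W = (-4/(-3) - 1/6) - 1*0 = (-4*(-⅓) - 1*⅙) + 0 = (4/3 - ⅙) + 0 = 7/6 + 0 = 7/6 ≈ 1.1667)
√(-4 + B(-1))*(p + W) = √(-4 + (-1)²)*(8 + 7/6) = √(-4 + 1)*(55/6) = √(-3)*(55/6) = (I*√3)*(55/6) = 55*I*√3/6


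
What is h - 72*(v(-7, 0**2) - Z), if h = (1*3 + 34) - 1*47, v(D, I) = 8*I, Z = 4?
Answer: 278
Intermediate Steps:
h = -10 (h = (3 + 34) - 47 = 37 - 47 = -10)
h - 72*(v(-7, 0**2) - Z) = -10 - 72*(8*0**2 - 1*4) = -10 - 72*(8*0 - 4) = -10 - 72*(0 - 4) = -10 - 72*(-4) = -10 + 288 = 278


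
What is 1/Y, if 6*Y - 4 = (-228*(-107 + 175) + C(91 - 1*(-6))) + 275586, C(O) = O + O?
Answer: 1/43380 ≈ 2.3052e-5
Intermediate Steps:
C(O) = 2*O
Y = 43380 (Y = 2/3 + ((-228*(-107 + 175) + 2*(91 - 1*(-6))) + 275586)/6 = 2/3 + ((-228*68 + 2*(91 + 6)) + 275586)/6 = 2/3 + ((-15504 + 2*97) + 275586)/6 = 2/3 + ((-15504 + 194) + 275586)/6 = 2/3 + (-15310 + 275586)/6 = 2/3 + (1/6)*260276 = 2/3 + 130138/3 = 43380)
1/Y = 1/43380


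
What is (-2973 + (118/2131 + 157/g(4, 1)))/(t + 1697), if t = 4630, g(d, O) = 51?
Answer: -322768028/687624687 ≈ -0.46940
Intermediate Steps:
(-2973 + (118/2131 + 157/g(4, 1)))/(t + 1697) = (-2973 + (118/2131 + 157/51))/(4630 + 1697) = (-2973 + (118*(1/2131) + 157*(1/51)))/6327 = (-2973 + (118/2131 + 157/51))*(1/6327) = (-2973 + 340585/108681)*(1/6327) = -322768028/108681*1/6327 = -322768028/687624687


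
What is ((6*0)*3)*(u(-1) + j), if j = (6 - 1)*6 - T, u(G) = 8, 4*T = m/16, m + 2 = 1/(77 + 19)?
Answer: 0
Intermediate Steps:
m = -191/96 (m = -2 + 1/(77 + 19) = -2 + 1/96 = -191/96 ≈ -1.9896)
T = -191/6144 (T = (-191/96/16)/4 = (-191/96*1/16)/4 = (¼)*(-191/1536) = -191/6144 ≈ -0.031087)
j = 184511/6144 (j = (6 - 1)*6 - 1*(-191/6144) = 5*6 + 191/6144 = 30 + 191/6144 = 184511/6144 ≈ 30.031)
((6*0)*3)*(u(-1) + j) = ((6*0)*3)*(8 + 184511/6144) = (0*3)*(233663/6144) = 0*(233663/6144) = 0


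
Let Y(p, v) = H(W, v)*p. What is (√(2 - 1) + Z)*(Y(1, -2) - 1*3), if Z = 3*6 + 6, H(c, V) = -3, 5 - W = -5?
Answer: -150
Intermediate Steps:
W = 10 (W = 5 - 1*(-5) = 5 + 5 = 10)
Y(p, v) = -3*p
Z = 24 (Z = 18 + 6 = 24)
(√(2 - 1) + Z)*(Y(1, -2) - 1*3) = (√(2 - 1) + 24)*(-3*1 - 1*3) = (√1 + 24)*(-3 - 3) = (1 + 24)*(-6) = 25*(-6) = -150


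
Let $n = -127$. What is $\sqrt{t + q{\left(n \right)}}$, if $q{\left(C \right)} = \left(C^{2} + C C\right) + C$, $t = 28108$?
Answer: $\sqrt{60239} \approx 245.44$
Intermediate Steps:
$q{\left(C \right)} = C + 2 C^{2}$ ($q{\left(C \right)} = \left(C^{2} + C^{2}\right) + C = 2 C^{2} + C = C + 2 C^{2}$)
$\sqrt{t + q{\left(n \right)}} = \sqrt{28108 - 127 \left(1 + 2 \left(-127\right)\right)} = \sqrt{28108 - 127 \left(1 - 254\right)} = \sqrt{28108 - -32131} = \sqrt{28108 + 32131} = \sqrt{60239}$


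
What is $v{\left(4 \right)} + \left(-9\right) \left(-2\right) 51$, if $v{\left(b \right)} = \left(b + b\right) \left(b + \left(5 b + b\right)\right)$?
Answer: $1142$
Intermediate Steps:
$v{\left(b \right)} = 14 b^{2}$ ($v{\left(b \right)} = 2 b \left(b + 6 b\right) = 2 b 7 b = 14 b^{2}$)
$v{\left(4 \right)} + \left(-9\right) \left(-2\right) 51 = 14 \cdot 4^{2} + \left(-9\right) \left(-2\right) 51 = 14 \cdot 16 + 18 \cdot 51 = 224 + 918 = 1142$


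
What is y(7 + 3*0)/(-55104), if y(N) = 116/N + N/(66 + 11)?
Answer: -1283/4243008 ≈ -0.00030238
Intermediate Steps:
y(N) = 116/N + N/77
y(7 + 3*0)/(-55104) = (116/(7 + 3*0) + (7 + 3*0)/77)/(-55104) = (116/(7 + 0) + (7 + 0)/77)*(-1/55104) = (116/7 + (1/77)*7)*(-1/55104) = (116*(⅐) + 1/11)*(-1/55104) = (116/7 + 1/11)*(-1/55104) = (1283/77)*(-1/55104) = -1283/4243008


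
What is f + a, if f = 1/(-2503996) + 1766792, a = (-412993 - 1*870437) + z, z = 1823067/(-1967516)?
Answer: 148834493300678099/307915762121 ≈ 4.8336e+5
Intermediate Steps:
z = -1823067/1967516 (z = 1823067*(-1/1967516) = -1823067/1967516 ≈ -0.92658)
a = -2525170882947/1967516 (a = (-412993 - 1*870437) - 1823067/1967516 = (-412993 - 870437) - 1823067/1967516 = -1283430 - 1823067/1967516 = -2525170882947/1967516 ≈ -1.2834e+6)
f = 4424040100831/2503996 (f = -1/2503996 + 1766792 = 4424040100831/2503996 ≈ 1.7668e+6)
f + a = 4424040100831/2503996 - 2525170882947/1967516 = 148834493300678099/307915762121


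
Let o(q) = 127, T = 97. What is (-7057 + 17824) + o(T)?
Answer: 10894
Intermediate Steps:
(-7057 + 17824) + o(T) = (-7057 + 17824) + 127 = 10767 + 127 = 10894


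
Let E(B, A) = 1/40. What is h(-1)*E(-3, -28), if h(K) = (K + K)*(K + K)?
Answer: 1/10 ≈ 0.10000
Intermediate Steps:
E(B, A) = 1/40
h(K) = 4*K**2 (h(K) = (2*K)*(2*K) = 4*K**2)
h(-1)*E(-3, -28) = (4*(-1)**2)*(1/40) = (4*1)*(1/40) = 4*(1/40) = 1/10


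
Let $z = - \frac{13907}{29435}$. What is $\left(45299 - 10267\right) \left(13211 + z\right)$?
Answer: $\frac{469733068624}{1015} \approx 4.6279 \cdot 10^{8}$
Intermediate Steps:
$z = - \frac{13907}{29435}$ ($z = \left(-13907\right) \frac{1}{29435} = - \frac{13907}{29435} \approx -0.47246$)
$\left(45299 - 10267\right) \left(13211 + z\right) = \left(45299 - 10267\right) \left(13211 - \frac{13907}{29435}\right) = 35032 \cdot \frac{388851878}{29435} = \frac{469733068624}{1015}$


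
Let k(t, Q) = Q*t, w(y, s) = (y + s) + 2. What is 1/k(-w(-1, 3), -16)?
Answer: 1/64 ≈ 0.015625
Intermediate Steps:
w(y, s) = 2 + s + y (w(y, s) = (s + y) + 2 = 2 + s + y)
1/k(-w(-1, 3), -16) = 1/(-(-16)*(2 + 3 - 1)) = 1/(-(-16)*4) = 1/(-16*(-4)) = 1/64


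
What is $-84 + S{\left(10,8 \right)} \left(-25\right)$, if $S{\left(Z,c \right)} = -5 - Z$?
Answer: $291$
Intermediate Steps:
$-84 + S{\left(10,8 \right)} \left(-25\right) = -84 + \left(-5 - 10\right) \left(-25\right) = -84 - -375 = -84 + 375 = 291$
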